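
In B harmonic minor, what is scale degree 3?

The B harmonic minor scale runs B C# D E F# G A#.
Degree 3 is D.

D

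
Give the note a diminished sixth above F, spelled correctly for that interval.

Dbb

A sixth above F lands on the letter D.
A diminished sixth spans 7 semitones, so F moves to pitch class 0. On the letter D that is Dbb.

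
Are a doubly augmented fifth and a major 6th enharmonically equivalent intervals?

Yes

A doubly augmented fifth spans 9 semitones; a major sixth spans 9.
They are enharmonically equivalent.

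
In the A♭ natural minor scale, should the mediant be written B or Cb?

Each scale degree takes a distinct letter name. Degree 3 of a scale on A must use the letter C.
Cb and B are enharmonically the same pitch, but only Cb uses the letter C, so it is the correct spelling here.

Cb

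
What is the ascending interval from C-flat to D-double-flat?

Counting letters C–D gives a second.
Cb→Dbb = 1 semitone, 1 narrower than the major second (2), so minor.

minor second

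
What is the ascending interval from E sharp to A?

diminished fourth

Counting letters E–F–G–A gives a fourth.
E#→A = 4 semitones, 1 narrower than the perfect fourth (5), so diminished.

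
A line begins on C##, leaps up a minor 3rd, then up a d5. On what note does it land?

B

A minor third up from C## is E# (letter E, 3 semitones up).
A diminished fifth up from E# is B (letter B, 6 semitones up).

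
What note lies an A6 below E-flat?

Gbb

A sixth below E lands on the letter G.
An augmented sixth spans 10 semitones, so Eb moves to pitch class 5. On the letter G that is Gbb.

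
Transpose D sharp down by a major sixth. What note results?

F#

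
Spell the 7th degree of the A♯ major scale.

G##

Degree 7 takes the letter 6 steps above A, which is G.
In major, degree 7 sits 11 semitones above the tonic. A# + 11 semitones is pitch class 9, spelled on G as G##.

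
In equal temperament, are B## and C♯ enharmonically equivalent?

B## is pitch class 1; C# is pitch class 1.
All spellings map to pitch class 1, so they are enharmonically equivalent.

Yes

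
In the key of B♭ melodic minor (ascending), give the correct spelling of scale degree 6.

G

The Bb melodic minor (ascending) scale runs Bb C Db Eb F G A.
Degree 6 is G.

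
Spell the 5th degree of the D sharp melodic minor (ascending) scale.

Degree 5 takes the letter 4 steps above D, which is A.
In melodic minor (ascending), degree 5 sits 7 semitones above the tonic. D# + 7 semitones is pitch class 10, spelled on A as A#.

A#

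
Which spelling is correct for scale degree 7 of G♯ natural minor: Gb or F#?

F#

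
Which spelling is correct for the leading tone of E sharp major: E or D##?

D##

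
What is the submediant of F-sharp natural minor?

The F# natural minor scale runs F# G# A B C# D E.
Degree 6 is D.

D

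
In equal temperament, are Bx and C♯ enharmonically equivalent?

B## is pitch class 1; C# is pitch class 1.
All spellings map to pitch class 1, so they are enharmonically equivalent.

Yes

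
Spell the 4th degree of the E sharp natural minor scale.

The E# natural minor scale runs E# F## G# A# B# C# D#.
Degree 4 is A#.

A#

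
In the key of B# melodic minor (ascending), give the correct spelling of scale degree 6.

The B# melodic minor (ascending) scale runs B# C## D# E# F## G## A##.
Degree 6 is G##.

G##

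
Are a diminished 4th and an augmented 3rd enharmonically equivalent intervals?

A diminished fourth spans 4 semitones; an augmented third spans 5.
The spans differ, so they are not enharmonic equivalents.

No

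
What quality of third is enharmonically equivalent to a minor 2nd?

A minor second spans 1 semitone.
A third spanning 1 semitone is doubly diminished (the major third is 4).

doubly diminished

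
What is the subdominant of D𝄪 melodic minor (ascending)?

G##

Degree 4 takes the letter 3 steps above D, which is G.
In melodic minor (ascending), degree 4 sits 5 semitones above the tonic. D## + 5 semitones is pitch class 9, spelled on G as G##.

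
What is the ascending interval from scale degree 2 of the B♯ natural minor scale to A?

diminished sixth

Scale degree 2 of B# natural minor is C##.
C## up to A: letters C→A make it a sixth; 7 semitones makes it diminished.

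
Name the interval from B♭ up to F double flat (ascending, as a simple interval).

doubly diminished fifth

Counting letters B–C–D–E–F gives a fifth.
Bb→Fbb = 5 semitones, 2 narrower than the perfect fifth (7), so doubly diminished.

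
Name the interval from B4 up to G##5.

Counting letters B–C–D–E–F–G gives a sixth.
B→G## = 10 semitones, 1 wider than the major sixth (9), so augmented.

augmented sixth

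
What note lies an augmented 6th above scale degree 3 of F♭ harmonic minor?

F

Scale degree 3 of Fb harmonic minor is Abb.
An augmented sixth (10 semitones) above Abb lands on the letter F, giving F.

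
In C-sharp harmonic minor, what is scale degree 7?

B#

Degree 7 takes the letter 6 steps above C, which is B.
In harmonic minor, degree 7 sits 11 semitones above the tonic. C# + 11 semitones is pitch class 0, spelled on B as B#.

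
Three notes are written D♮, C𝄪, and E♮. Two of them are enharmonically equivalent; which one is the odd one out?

E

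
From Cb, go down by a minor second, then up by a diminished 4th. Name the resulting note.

A minor second down from Cb is Bb (letter B, 1 semitone down).
A diminished fourth up from Bb is Ebb (letter E, 4 semitones up).

Ebb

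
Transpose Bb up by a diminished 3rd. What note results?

Dbb

A third above B lands on the letter D.
A diminished third spans 2 semitones, so Bb moves to pitch class 0. On the letter D that is Dbb.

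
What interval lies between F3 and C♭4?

diminished fifth

Counting letters F–G–A–B–C gives a fifth.
F→Cb = 6 semitones, 1 narrower than the perfect fifth (7), so diminished.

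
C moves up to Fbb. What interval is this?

Counting letters C–D–E–F gives a fourth.
C→Fbb = 3 semitones, 2 narrower than the perfect fourth (5), so doubly diminished.

doubly diminished fourth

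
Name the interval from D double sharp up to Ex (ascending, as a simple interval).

The letter names run D→E, a span of 1 letter step, so the interval is some kind of second.
D## to E## is 2 semitones. A major second is 2, so 2 makes it major.

major second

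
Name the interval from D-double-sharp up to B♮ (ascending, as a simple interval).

diminished sixth

The letter names run D→B, a span of 5 letter steps, so the interval is some kind of sixth.
D## to B is 7 semitones. A major sixth is 9, so 7 makes it diminished.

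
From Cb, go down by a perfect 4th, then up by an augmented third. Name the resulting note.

B

A perfect fourth down from Cb is Gb (letter G, 5 semitones down).
An augmented third up from Gb is B (letter B, 5 semitones up).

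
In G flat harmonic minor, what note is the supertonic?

Degree 2 takes the letter 1 step above G, which is A.
In harmonic minor, degree 2 sits 2 semitones above the tonic. Gb + 2 semitones is pitch class 8, spelled on A as Ab.

Ab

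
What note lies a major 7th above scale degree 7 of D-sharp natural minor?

Scale degree 7 of D# natural minor is C#.
A major seventh (11 semitones) above C# lands on the letter B, giving B#.

B#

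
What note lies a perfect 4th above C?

F

C up a perfect fourth is F, so the target letter is F.
From C, a perfect fourth is 5 semitones up: F.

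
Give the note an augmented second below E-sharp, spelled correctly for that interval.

D

A second below E lands on the letter D.
An augmented second spans 3 semitones, so E# moves to pitch class 2. On the letter D that is D.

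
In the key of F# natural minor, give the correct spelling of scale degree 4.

B

Degree 4 takes the letter 3 steps above F, which is B.
In natural minor, degree 4 sits 5 semitones above the tonic. F# + 5 semitones is pitch class 11, spelled on B as B.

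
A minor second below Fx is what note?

F down a major second is Eb, so the target letter is E.
From F##, a minor second is 1 semitone down: E##.

E##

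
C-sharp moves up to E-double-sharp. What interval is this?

augmented third

The letter names run C→E, a span of 2 letter steps, so the interval is some kind of third.
C# to E## is 5 semitones. A major third is 4, so 5 makes it augmented.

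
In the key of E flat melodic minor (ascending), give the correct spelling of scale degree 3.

Gb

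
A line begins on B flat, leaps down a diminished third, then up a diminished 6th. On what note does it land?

A diminished third down from Bb is G# (letter G, 2 semitones down).
A diminished sixth up from G# is Eb (letter E, 7 semitones up).

Eb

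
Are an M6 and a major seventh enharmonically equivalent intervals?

No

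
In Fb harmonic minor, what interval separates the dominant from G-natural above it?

augmented fifth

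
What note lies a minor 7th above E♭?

A seventh above E lands on the letter D.
A minor seventh spans 10 semitones, so Eb moves to pitch class 1. On the letter D that is Db.

Db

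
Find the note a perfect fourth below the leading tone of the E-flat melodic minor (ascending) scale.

A

The leading tone of Eb melodic minor (ascending) is D.
A perfect fourth (5 semitones) below D lands on the letter A, giving A.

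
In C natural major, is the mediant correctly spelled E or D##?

E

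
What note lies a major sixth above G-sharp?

A sixth above G lands on the letter E.
A major sixth spans 9 semitones, so G# moves to pitch class 5. On the letter E that is E#.

E#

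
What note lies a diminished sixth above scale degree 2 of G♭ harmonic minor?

Scale degree 2 of Gb harmonic minor is Ab.
A diminished sixth (7 semitones) above Ab lands on the letter F, giving Fbb.

Fbb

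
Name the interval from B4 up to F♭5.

Counting letters B–C–D–E–F gives a fifth.
B→Fb = 5 semitones, 2 narrower than the perfect fifth (7), so doubly diminished.

doubly diminished fifth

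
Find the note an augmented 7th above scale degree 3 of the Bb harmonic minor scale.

C#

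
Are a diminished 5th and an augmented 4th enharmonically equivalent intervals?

A diminished fifth spans 6 semitones; an augmented fourth spans 6.
They are enharmonically equivalent.

Yes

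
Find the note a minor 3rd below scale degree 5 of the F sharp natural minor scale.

Scale degree 5 of F# natural minor is C#.
A minor third (3 semitones) below C# lands on the letter A, giving A#.

A#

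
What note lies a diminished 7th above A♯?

G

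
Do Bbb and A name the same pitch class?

Yes

Bbb = pitch class 9 and A = pitch class 9 — the same pitch class, so they are enharmonic equivalents.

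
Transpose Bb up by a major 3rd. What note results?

D

B up a major third is D#, so the target letter is D.
From Bb, a major third is 4 semitones up: D.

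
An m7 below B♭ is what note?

C

A seventh below B lands on the letter C.
A minor seventh spans 10 semitones, so Bb moves to pitch class 0. On the letter C that is C.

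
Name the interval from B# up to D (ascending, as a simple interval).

diminished third

Counting letters B–C–D gives a third.
B#→D = 2 semitones, 2 narrower than the major third (4), so diminished.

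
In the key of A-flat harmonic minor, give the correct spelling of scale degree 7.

G

Degree 7 takes the letter 6 steps above A, which is G.
In harmonic minor, degree 7 sits 11 semitones above the tonic. Ab + 11 semitones is pitch class 7, spelled on G as G.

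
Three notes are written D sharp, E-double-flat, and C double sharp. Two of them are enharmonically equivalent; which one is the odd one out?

D#

In 12-tone equal temperament, enharmonic equivalents share a pitch class. D# is pitch class 3; Ebb is pitch class 2; C## is pitch class 2.
Ebb and C## share pitch class 2, while D# is pitch class 3.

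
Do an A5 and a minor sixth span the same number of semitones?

Yes

An augmented fifth spans 8 semitones; a minor sixth spans 8.
They are enharmonically equivalent.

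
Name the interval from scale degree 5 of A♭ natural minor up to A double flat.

diminished fourth

Scale degree 5 of Ab natural minor is Eb.
Eb up to Abb: letters E→A make it a fourth; 4 semitones makes it diminished.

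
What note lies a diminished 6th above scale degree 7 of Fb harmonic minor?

Cbb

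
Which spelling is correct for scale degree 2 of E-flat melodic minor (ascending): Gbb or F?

F

Each scale degree takes a distinct letter name. Degree 2 of a scale on E must use the letter F.
F and Gbb are enharmonically the same pitch, but only F uses the letter F, so it is the correct spelling here.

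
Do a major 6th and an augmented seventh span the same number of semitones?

A major sixth spans 9 semitones; an augmented seventh spans 12.
The spans differ, so they are not enharmonic equivalents.

No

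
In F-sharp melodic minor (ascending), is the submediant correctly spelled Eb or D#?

D#

Each scale degree takes a distinct letter name. Degree 6 of a scale on F must use the letter D.
D# and Eb are enharmonically the same pitch, but only D# uses the letter D, so it is the correct spelling here.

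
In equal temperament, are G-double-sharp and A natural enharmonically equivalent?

G## = pitch class 9 and A = pitch class 9 — the same pitch class, so they are enharmonic equivalents.

Yes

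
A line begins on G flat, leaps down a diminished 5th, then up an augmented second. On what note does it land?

A diminished fifth down from Gb is C (letter C, 6 semitones down).
An augmented second up from C is D# (letter D, 3 semitones up).

D#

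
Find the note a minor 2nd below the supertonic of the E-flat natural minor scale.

The supertonic of Eb natural minor is F.
A minor second (1 semitone) below F lands on the letter E, giving E.

E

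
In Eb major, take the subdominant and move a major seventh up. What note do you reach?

The subdominant of Eb major is Ab.
A major seventh (11 semitones) above Ab lands on the letter G, giving G.

G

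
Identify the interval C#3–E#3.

major third

Counting letters C–D–E gives a third.
C#→E# = 4 semitones, exactly the major third.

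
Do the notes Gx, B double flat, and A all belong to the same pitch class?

Yes

G## is pitch class 9; Bbb is pitch class 9; A is pitch class 9.
All spellings map to pitch class 9, so they are enharmonically equivalent.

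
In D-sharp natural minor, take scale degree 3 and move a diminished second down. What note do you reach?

E##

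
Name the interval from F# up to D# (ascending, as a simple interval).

major sixth

The letter names run F→D, a span of 5 letter steps, so the interval is some kind of sixth.
F# to D# is 9 semitones. A major sixth is 9, so 9 makes it major.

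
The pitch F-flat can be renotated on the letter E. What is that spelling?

Plain E sits at the same pitch as Fb, so on the letter E the same pitch needs a natural: E.

E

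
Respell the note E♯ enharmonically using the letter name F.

F

E# is pitch class 5. The letter F alone is pitch class 5.
Pitch class 5 on F needs no accidental: F.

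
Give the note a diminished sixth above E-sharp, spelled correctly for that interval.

C

A sixth above E lands on the letter C.
A diminished sixth spans 7 semitones, so E# moves to pitch class 0. On the letter C that is C.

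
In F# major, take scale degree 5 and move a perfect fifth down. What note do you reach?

F#

Scale degree 5 of F# major is C#.
A perfect fifth (7 semitones) below C# lands on the letter F, giving F#.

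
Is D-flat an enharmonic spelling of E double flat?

Two spellings are enharmonically equivalent only if they share a pitch class.
Here Db → 1, Ebb → 2; 1 ≠ 2, so they are not.

No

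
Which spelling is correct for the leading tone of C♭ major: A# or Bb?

Bb

Each scale degree takes a distinct letter name. Degree 7 of a scale on C must use the letter B.
Bb and A# are enharmonically the same pitch, but only Bb uses the letter B, so it is the correct spelling here.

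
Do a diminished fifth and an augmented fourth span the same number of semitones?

Yes

A diminished fifth spans 6 semitones; an augmented fourth spans 6.
They are enharmonically equivalent.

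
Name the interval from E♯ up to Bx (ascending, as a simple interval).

augmented fifth

Counting letters E–F–G–A–B gives a fifth.
E#→B## = 8 semitones, 1 wider than the perfect fifth (7), so augmented.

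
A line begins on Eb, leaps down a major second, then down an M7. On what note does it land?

Ebb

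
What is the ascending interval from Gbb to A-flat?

The letter names run G→A, a span of 1 letter step, so the interval is some kind of second.
Gbb to Ab is 3 semitones. A major second is 2, so 3 makes it augmented.

augmented second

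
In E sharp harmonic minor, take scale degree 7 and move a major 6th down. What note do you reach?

Scale degree 7 of E# harmonic minor is D##.
A major sixth (9 semitones) below D## lands on the letter F, giving F##.

F##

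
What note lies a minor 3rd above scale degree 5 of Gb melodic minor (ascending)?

Scale degree 5 of Gb melodic minor (ascending) is Db.
A minor third (3 semitones) above Db lands on the letter F, giving Fb.

Fb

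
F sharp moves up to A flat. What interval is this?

Counting letters F–G–A gives a third.
F#→Ab = 2 semitones, 2 narrower than the major third (4), so diminished.

diminished third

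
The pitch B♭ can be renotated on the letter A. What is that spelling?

A#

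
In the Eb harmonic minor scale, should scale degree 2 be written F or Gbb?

F

Each scale degree takes a distinct letter name. Degree 2 of a scale on E must use the letter F.
F and Gbb are enharmonically the same pitch, but only F uses the letter F, so it is the correct spelling here.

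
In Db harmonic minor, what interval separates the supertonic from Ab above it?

The supertonic of Db harmonic minor is Eb.
Eb up to Ab: letters E→A make it a fourth; 5 semitones makes it perfect.

perfect fourth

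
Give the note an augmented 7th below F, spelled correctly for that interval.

A seventh below F lands on the letter G.
An augmented seventh spans 12 semitones, so F moves to pitch class 5. On the letter G that is Gbb.

Gbb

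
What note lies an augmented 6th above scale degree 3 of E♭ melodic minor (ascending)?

E

Scale degree 3 of Eb melodic minor (ascending) is Gb.
An augmented sixth (10 semitones) above Gb lands on the letter E, giving E.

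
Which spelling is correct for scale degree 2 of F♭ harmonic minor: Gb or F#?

Gb

Each scale degree takes a distinct letter name. Degree 2 of a scale on F must use the letter G.
Gb and F# are enharmonically the same pitch, but only Gb uses the letter G, so it is the correct spelling here.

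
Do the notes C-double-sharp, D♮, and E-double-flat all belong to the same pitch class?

Yes

C## = pitch class 2 and D = pitch class 2 and Ebb = pitch class 2 — the same pitch class, so they are enharmonic equivalents.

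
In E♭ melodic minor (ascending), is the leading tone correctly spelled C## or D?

Each scale degree takes a distinct letter name. Degree 7 of a scale on E must use the letter D.
D and C## are enharmonically the same pitch, but only D uses the letter D, so it is the correct spelling here.

D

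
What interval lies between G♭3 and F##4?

doubly augmented seventh

The letter names run G→F, a span of 6 letter steps, so the interval is some kind of seventh.
Gb to F## is 13 semitones. A major seventh is 11, so 13 makes it doubly augmented.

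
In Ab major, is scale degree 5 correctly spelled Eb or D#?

Eb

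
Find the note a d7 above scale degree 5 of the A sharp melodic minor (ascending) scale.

Scale degree 5 of A# melodic minor (ascending) is E#.
A diminished seventh (9 semitones) above E# lands on the letter D, giving D.

D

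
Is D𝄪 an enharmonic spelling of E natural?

D## = pitch class 4 and E = pitch class 4 — the same pitch class, so they are enharmonic equivalents.

Yes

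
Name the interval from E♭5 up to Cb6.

Counting letters E–F–G–A–B–C gives a sixth.
Eb→Cb = 8 semitones, 1 narrower than the major sixth (9), so minor.

minor sixth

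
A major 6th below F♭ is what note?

F down a major sixth is Ab, so the target letter is A.
From Fb, a major sixth is 9 semitones down: Abb.

Abb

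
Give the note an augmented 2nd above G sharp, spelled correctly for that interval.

A##

A second above G lands on the letter A.
An augmented second spans 3 semitones, so G# moves to pitch class 11. On the letter A that is A##.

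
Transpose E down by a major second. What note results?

D

A second below E lands on the letter D.
A major second spans 2 semitones, so E moves to pitch class 2. On the letter D that is D.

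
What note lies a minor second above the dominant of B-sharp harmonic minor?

The dominant of B# harmonic minor is F##.
A minor second (1 semitone) above F## lands on the letter G, giving G#.

G#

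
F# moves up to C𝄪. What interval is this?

The letter names run F→C, a span of 4 letter steps, so the interval is some kind of fifth.
F# to C## is 8 semitones. A perfect fifth is 7, so 8 makes it augmented.

augmented fifth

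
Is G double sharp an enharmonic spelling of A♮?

G## = pitch class 9 and A = pitch class 9 — the same pitch class, so they are enharmonic equivalents.

Yes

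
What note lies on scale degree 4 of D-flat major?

Gb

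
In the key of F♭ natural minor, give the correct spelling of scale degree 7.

Ebb

Degree 7 takes the letter 6 steps above F, which is E.
In natural minor, degree 7 sits 10 semitones above the tonic. Fb + 10 semitones is pitch class 2, spelled on E as Ebb.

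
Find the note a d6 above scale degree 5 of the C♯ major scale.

Scale degree 5 of C# major is G#.
A diminished sixth (7 semitones) above G# lands on the letter E, giving Eb.

Eb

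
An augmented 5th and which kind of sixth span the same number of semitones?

An augmented fifth spans 8 semitones.
A sixth spanning 8 semitones is minor (the major sixth is 9).

minor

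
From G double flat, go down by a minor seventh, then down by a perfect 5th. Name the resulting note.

A minor seventh down from Gbb is Abb (letter A, 10 semitones down).
A perfect fifth down from Abb is Dbb (letter D, 7 semitones down).

Dbb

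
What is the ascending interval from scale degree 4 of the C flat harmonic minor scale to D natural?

augmented sixth

Scale degree 4 of Cb harmonic minor is Fb.
Fb up to D: letters F→D make it a sixth; 10 semitones makes it augmented.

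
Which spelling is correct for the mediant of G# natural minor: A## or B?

Each scale degree takes a distinct letter name. Degree 3 of a scale on G must use the letter B.
B and A## are enharmonically the same pitch, but only B uses the letter B, so it is the correct spelling here.

B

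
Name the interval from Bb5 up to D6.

Counting letters B–C–D gives a third.
Bb→D = 4 semitones, exactly the major third.

major third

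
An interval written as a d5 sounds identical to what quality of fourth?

A diminished fifth spans 6 semitones.
A fourth spanning 6 semitones is augmented (the perfect fourth is 5).

augmented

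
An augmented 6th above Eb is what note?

A sixth above E lands on the letter C.
An augmented sixth spans 10 semitones, so Eb moves to pitch class 1. On the letter C that is C#.

C#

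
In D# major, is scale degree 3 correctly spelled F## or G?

Each scale degree takes a distinct letter name. Degree 3 of a scale on D must use the letter F.
F## and G are enharmonically the same pitch, but only F## uses the letter F, so it is the correct spelling here.

F##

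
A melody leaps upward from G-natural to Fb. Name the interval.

diminished seventh

Counting letters G–A–B–C–D–E–F gives a seventh.
G→Fb = 9 semitones, 2 narrower than the major seventh (11), so diminished.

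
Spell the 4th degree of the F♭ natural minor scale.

Degree 4 takes the letter 3 steps above F, which is B.
In natural minor, degree 4 sits 5 semitones above the tonic. Fb + 5 semitones is pitch class 9, spelled on B as Bbb.

Bbb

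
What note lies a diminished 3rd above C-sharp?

C up a major third is E, so the target letter is E.
From C#, a diminished third is 2 semitones up: Eb.

Eb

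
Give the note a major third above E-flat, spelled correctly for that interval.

G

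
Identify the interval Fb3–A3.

Counting letters F–G–A gives a third.
Fb→A = 5 semitones, 1 wider than the major third (4), so augmented.

augmented third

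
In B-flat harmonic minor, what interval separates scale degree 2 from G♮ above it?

Scale degree 2 of Bb harmonic minor is C.
C up to G: letters C→G make it a fifth; 7 semitones makes it perfect.

perfect fifth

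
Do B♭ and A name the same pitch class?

No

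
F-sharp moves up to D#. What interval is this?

The letter names run F→D, a span of 5 letter steps, so the interval is some kind of sixth.
F# to D# is 9 semitones. A major sixth is 9, so 9 makes it major.

major sixth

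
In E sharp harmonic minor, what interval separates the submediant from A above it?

minor sixth

The submediant of E# harmonic minor is C#.
C# up to A: letters C→A make it a sixth; 8 semitones makes it minor.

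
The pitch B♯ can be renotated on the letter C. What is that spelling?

C

B# is pitch class 0. The letter C alone is pitch class 0.
Pitch class 0 on C needs no accidental: C.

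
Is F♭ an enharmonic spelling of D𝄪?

Yes

Fb is pitch class 4; D## is pitch class 4.
All spellings map to pitch class 4, so they are enharmonically equivalent.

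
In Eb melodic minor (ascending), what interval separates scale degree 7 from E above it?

major second

Scale degree 7 of Eb melodic minor (ascending) is D.
D up to E: letters D→E make it a second; 2 semitones makes it major.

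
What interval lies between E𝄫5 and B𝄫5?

perfect fifth

The letter names run E→B, a span of 4 letter steps, so the interval is some kind of fifth.
Ebb to Bbb is 7 semitones. A perfect fifth is 7, so 7 makes it perfect.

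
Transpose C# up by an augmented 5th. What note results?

A fifth above C lands on the letter G.
An augmented fifth spans 8 semitones, so C# moves to pitch class 9. On the letter G that is G##.

G##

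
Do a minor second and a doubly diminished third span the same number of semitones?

Yes

A minor second spans 1 semitone; a doubly diminished third spans 1.
They are enharmonically equivalent.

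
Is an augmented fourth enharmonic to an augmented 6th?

No

An augmented fourth spans 6 semitones; an augmented sixth spans 10.
The spans differ, so they are not enharmonic equivalents.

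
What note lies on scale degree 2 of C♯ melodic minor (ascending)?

D#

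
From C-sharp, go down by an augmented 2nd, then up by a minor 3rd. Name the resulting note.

An augmented second down from C# is Bb (letter B, 3 semitones down).
A minor third up from Bb is Db (letter D, 3 semitones up).

Db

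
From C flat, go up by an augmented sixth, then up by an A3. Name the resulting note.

C##

An augmented sixth up from Cb is A (letter A, 10 semitones up).
An augmented third up from A is C## (letter C, 5 semitones up).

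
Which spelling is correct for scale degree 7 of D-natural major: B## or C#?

Each scale degree takes a distinct letter name. Degree 7 of a scale on D must use the letter C.
C# and B## are enharmonically the same pitch, but only C# uses the letter C, so it is the correct spelling here.

C#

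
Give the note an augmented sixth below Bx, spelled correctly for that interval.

B down a major sixth is D, so the target letter is D.
From B##, an augmented sixth is 10 semitones down: D#.

D#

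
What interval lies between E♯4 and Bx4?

Counting letters E–F–G–A–B gives a fifth.
E#→B## = 8 semitones, 1 wider than the perfect fifth (7), so augmented.

augmented fifth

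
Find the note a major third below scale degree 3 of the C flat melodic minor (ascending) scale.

Cbb

Scale degree 3 of Cb melodic minor (ascending) is Ebb.
A major third (4 semitones) below Ebb lands on the letter C, giving Cbb.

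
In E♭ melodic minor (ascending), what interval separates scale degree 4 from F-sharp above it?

augmented sixth

Scale degree 4 of Eb melodic minor (ascending) is Ab.
Ab up to F#: letters A→F make it a sixth; 10 semitones makes it augmented.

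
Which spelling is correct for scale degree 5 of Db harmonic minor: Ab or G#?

Each scale degree takes a distinct letter name. Degree 5 of a scale on D must use the letter A.
Ab and G# are enharmonically the same pitch, but only Ab uses the letter A, so it is the correct spelling here.

Ab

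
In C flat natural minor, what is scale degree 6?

Abb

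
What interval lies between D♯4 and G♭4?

Counting letters D–E–F–G gives a fourth.
D#→Gb = 3 semitones, 2 narrower than the perfect fourth (5), so doubly diminished.

doubly diminished fourth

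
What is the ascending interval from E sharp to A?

diminished fourth

The letter names run E→A, a span of 3 letter steps, so the interval is some kind of fourth.
E# to A is 4 semitones. A perfect fourth is 5, so 4 makes it diminished.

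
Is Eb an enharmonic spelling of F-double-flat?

Eb is pitch class 3; Fbb is pitch class 3.
All spellings map to pitch class 3, so they are enharmonically equivalent.

Yes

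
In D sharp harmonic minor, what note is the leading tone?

C##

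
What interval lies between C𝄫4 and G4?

Counting letters C–D–E–F–G gives a fifth.
Cbb→G = 9 semitones, 2 wider than the perfect fifth (7), so doubly augmented.

doubly augmented fifth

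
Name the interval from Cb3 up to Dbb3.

minor second

Counting letters C–D gives a second.
Cb→Dbb = 1 semitone, 1 narrower than the major second (2), so minor.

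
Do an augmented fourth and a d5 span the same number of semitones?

An augmented fourth spans 6 semitones; a diminished fifth spans 6.
They are enharmonically equivalent.

Yes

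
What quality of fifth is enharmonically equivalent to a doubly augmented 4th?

perfect

A doubly augmented fourth spans 7 semitones.
A fifth spanning 7 semitones is perfect (the perfect fifth is 7).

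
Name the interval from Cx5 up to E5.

The letter names run C→E, a span of 2 letter steps, so the interval is some kind of third.
C## to E is 2 semitones. A major third is 4, so 2 makes it diminished.

diminished third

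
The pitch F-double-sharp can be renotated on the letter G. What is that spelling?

F## is pitch class 7. The letter G alone is pitch class 7.
Pitch class 7 on G needs no accidental: G.

G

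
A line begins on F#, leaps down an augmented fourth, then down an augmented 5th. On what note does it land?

Fb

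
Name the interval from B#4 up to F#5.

diminished fifth

Counting letters B–C–D–E–F gives a fifth.
B#→F# = 6 semitones, 1 narrower than the perfect fifth (7), so diminished.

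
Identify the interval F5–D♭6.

minor sixth

The letter names run F→D, a span of 5 letter steps, so the interval is some kind of sixth.
F to Db is 8 semitones. A major sixth is 9, so 8 makes it minor.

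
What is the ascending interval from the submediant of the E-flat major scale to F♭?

diminished fourth

The submediant of Eb major is C.
C up to Fb: letters C→F make it a fourth; 4 semitones makes it diminished.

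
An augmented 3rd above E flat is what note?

G#

E up a major third is G#, so the target letter is G.
From Eb, an augmented third is 5 semitones up: G#.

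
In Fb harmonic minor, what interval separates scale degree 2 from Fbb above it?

Scale degree 2 of Fb harmonic minor is Gb.
Gb up to Fbb: letters G→F make it a seventh; 9 semitones makes it diminished.

diminished seventh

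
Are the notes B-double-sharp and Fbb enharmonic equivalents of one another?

B## is pitch class 1; Fbb is pitch class 3.
The pitch classes differ (1 vs. 3), so they are not enharmonic equivalents.

No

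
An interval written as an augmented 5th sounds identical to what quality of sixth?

minor

An augmented fifth spans 8 semitones.
A sixth spanning 8 semitones is minor (the major sixth is 9).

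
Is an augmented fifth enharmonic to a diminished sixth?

An augmented fifth spans 8 semitones; a diminished sixth spans 7.
The spans differ, so they are not enharmonic equivalents.

No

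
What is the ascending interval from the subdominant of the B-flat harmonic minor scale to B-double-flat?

The subdominant of Bb harmonic minor is Eb.
Eb up to Bbb: letters E→B make it a fifth; 6 semitones makes it diminished.

diminished fifth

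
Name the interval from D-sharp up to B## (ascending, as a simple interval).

The letter names run D→B, a span of 5 letter steps, so the interval is some kind of sixth.
D# to B## is 10 semitones. A major sixth is 9, so 10 makes it augmented.

augmented sixth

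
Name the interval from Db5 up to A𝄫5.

The letter names run D→A, a span of 4 letter steps, so the interval is some kind of fifth.
Db to Abb is 6 semitones. A perfect fifth is 7, so 6 makes it diminished.

diminished fifth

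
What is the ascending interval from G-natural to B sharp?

augmented third

The letter names run G→B, a span of 2 letter steps, so the interval is some kind of third.
G to B# is 5 semitones. A major third is 4, so 5 makes it augmented.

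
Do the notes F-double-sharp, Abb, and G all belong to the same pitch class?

F## is pitch class 7; Abb is pitch class 7; G is pitch class 7.
All spellings map to pitch class 7, so they are enharmonically equivalent.

Yes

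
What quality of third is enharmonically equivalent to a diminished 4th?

A diminished fourth spans 4 semitones.
A third spanning 4 semitones is major (the major third is 4).

major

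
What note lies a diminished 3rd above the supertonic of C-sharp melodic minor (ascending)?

F

The supertonic of C# melodic minor (ascending) is D#.
A diminished third (2 semitones) above D# lands on the letter F, giving F.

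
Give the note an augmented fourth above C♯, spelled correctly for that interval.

A fourth above C lands on the letter F.
An augmented fourth spans 6 semitones, so C# moves to pitch class 7. On the letter F that is F##.

F##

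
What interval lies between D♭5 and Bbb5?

Counting letters D–E–F–G–A–B gives a sixth.
Db→Bbb = 8 semitones, 1 narrower than the major sixth (9), so minor.

minor sixth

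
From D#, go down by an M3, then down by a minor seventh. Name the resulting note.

C#

A major third down from D# is B (letter B, 4 semitones down).
A minor seventh down from B is C# (letter C, 10 semitones down).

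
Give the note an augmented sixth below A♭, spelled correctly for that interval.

Cbb

A sixth below A lands on the letter C.
An augmented sixth spans 10 semitones, so Ab moves to pitch class 10. On the letter C that is Cbb.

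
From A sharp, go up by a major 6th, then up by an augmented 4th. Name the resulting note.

B##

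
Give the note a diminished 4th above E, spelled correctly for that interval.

Ab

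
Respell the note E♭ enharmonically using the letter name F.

Plain F sits 2 semitones above Eb, so on the letter F the same pitch needs a double flat: Fbb.

Fbb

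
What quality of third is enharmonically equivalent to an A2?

An augmented second spans 3 semitones.
A third spanning 3 semitones is minor (the major third is 4).

minor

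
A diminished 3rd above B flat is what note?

Dbb

B up a major third is D#, so the target letter is D.
From Bb, a diminished third is 2 semitones up: Dbb.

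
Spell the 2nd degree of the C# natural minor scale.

D#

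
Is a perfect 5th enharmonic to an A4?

A perfect fifth spans 7 semitones; an augmented fourth spans 6.
The spans differ, so they are not enharmonic equivalents.

No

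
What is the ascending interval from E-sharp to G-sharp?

minor third

The letter names run E→G, a span of 2 letter steps, so the interval is some kind of third.
E# to G# is 3 semitones. A major third is 4, so 3 makes it minor.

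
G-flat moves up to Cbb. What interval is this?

diminished fourth

The letter names run G→C, a span of 3 letter steps, so the interval is some kind of fourth.
Gb to Cbb is 4 semitones. A perfect fourth is 5, so 4 makes it diminished.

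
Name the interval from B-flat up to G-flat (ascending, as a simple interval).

minor sixth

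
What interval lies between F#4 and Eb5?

Counting letters F–G–A–B–C–D–E gives a seventh.
F#→Eb = 9 semitones, 2 narrower than the major seventh (11), so diminished.

diminished seventh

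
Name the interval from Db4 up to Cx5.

doubly augmented seventh

The letter names run D→C, a span of 6 letter steps, so the interval is some kind of seventh.
Db to C## is 13 semitones. A major seventh is 11, so 13 makes it doubly augmented.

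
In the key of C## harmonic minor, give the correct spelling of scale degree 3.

The C## harmonic minor scale runs C## D## E# F## G## A# B##.
Degree 3 is E#.

E#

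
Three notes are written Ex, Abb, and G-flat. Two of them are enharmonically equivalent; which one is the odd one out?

Abb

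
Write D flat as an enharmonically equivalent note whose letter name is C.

C#

Plain C sits 1 semitone below Db, so on the letter C the same pitch needs a sharp: C#.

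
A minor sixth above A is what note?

A up a major sixth is F#, so the target letter is F.
From A, a minor sixth is 8 semitones up: F.

F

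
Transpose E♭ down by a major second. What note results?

Db

E down a major second is D, so the target letter is D.
From Eb, a major second is 2 semitones down: Db.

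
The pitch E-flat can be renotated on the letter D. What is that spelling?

Eb is pitch class 3. The letter D alone is pitch class 2.
To reach pitch class 3 from D requires an offset of +1 semitone, i.e. sharp: D#.

D#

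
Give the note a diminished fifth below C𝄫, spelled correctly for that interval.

C down a perfect fifth is F, so the target letter is F.
From Cbb, a diminished fifth is 6 semitones down: Fb.

Fb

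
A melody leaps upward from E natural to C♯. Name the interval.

major sixth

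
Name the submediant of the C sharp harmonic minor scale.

The C# harmonic minor scale runs C# D# E F# G# A B#.
Degree 6 is A.

A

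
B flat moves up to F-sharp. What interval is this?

Counting letters B–C–D–E–F gives a fifth.
Bb→F# = 8 semitones, 1 wider than the perfect fifth (7), so augmented.

augmented fifth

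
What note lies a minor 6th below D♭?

F

D down a major sixth is F, so the target letter is F.
From Db, a minor sixth is 8 semitones down: F.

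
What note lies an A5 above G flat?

A fifth above G lands on the letter D.
An augmented fifth spans 8 semitones, so Gb moves to pitch class 2. On the letter D that is D.

D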